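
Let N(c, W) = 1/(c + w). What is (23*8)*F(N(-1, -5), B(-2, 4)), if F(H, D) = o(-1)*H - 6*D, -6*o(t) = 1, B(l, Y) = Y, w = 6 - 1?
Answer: -13271/3 ≈ -4423.7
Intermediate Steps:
w = 5
N(c, W) = 1/(5 + c) (N(c, W) = 1/(c + 5) = 1/(5 + c))
o(t) = -⅙ (o(t) = -⅙*1 = -⅙)
F(H, D) = -6*D - H/6 (F(H, D) = -H/6 - 6*D = -6*D - H/6)
(23*8)*F(N(-1, -5), B(-2, 4)) = (23*8)*(-6*4 - 1/(6*(5 - 1))) = 184*(-24 - ⅙/4) = 184*(-24 - ⅙*¼) = 184*(-24 - 1/24) = 184*(-577/24) = -13271/3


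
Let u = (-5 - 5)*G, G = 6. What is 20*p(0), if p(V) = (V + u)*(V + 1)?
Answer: -1200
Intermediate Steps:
u = -60 (u = (-5 - 5)*6 = -10*6 = -60)
p(V) = (1 + V)*(-60 + V) (p(V) = (V - 60)*(V + 1) = (-60 + V)*(1 + V) = (1 + V)*(-60 + V))
20*p(0) = 20*(-60 + 0² - 59*0) = 20*(-60 + 0 + 0) = 20*(-60) = -1200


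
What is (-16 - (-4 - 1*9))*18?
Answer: -54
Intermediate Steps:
(-16 - (-4 - 1*9))*18 = (-16 - (-4 - 9))*18 = (-16 - 1*(-13))*18 = (-16 + 13)*18 = -3*18 = -54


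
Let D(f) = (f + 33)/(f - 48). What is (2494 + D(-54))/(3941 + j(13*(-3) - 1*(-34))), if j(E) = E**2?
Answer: 84803/134844 ≈ 0.62890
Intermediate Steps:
D(f) = (33 + f)/(-48 + f)
(2494 + D(-54))/(3941 + j(13*(-3) - 1*(-34))) = (2494 + (33 - 54)/(-48 - 54))/(3941 + (13*(-3) - 1*(-34))**2) = (2494 - 21/(-102))/(3941 + (-39 + 34)**2) = (2494 - 1/102*(-21))/(3941 + (-5)**2) = (2494 + 7/34)/(3941 + 25) = (84803/34)/3966 = (84803/34)*(1/3966) = 84803/134844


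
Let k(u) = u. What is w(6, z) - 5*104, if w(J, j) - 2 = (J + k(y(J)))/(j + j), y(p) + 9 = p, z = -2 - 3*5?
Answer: -17615/34 ≈ -518.09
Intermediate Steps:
z = -17 (z = -2 - 15 = -17)
y(p) = -9 + p
w(J, j) = 2 + (-9 + 2*J)/(2*j) (w(J, j) = 2 + (J + (-9 + J))/(j + j) = 2 + (-9 + 2*J)/((2*j)) = 2 + (-9 + 2*J)*(1/(2*j)) = 2 + (-9 + 2*J)/(2*j))
w(6, z) - 5*104 = (-9/2 + 6 + 2*(-17))/(-17) - 5*104 = -(-9/2 + 6 - 34)/17 - 520 = -1/17*(-65/2) - 520 = 65/34 - 520 = -17615/34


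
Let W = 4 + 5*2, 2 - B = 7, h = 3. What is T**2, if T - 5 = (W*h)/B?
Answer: 289/25 ≈ 11.560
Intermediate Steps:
B = -5 (B = 2 - 1*7 = 2 - 7 = -5)
W = 14 (W = 4 + 10 = 14)
T = -17/5 (T = 5 + (14*3)/(-5) = 5 + 42*(-1/5) = 5 - 42/5 = -17/5 ≈ -3.4000)
T**2 = (-17/5)**2 = 289/25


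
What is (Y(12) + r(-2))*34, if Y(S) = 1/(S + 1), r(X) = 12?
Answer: 5338/13 ≈ 410.62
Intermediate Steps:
Y(S) = 1/(1 + S)
(Y(12) + r(-2))*34 = (1/(1 + 12) + 12)*34 = (1/13 + 12)*34 = (157/13)*34 = 5338/13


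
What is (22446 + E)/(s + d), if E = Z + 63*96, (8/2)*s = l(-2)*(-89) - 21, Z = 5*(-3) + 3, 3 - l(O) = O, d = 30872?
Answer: 56964/61511 ≈ 0.92608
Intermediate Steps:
l(O) = 3 - O
Z = -12 (Z = -15 + 3 = -12)
s = -233/2 (s = ((3 - 1*(-2))*(-89) - 21)/4 = ((3 + 2)*(-89) - 21)/4 = (5*(-89) - 21)/4 = (-445 - 21)/4 = (1/4)*(-466) = -233/2 ≈ -116.50)
E = 6036 (E = -12 + 63*96 = -12 + 6048 = 6036)
(22446 + E)/(s + d) = (22446 + 6036)/(-233/2 + 30872) = 28482/(61511/2) = 28482*(2/61511) = 56964/61511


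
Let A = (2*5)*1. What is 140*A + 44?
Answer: 1444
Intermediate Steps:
A = 10 (A = 10*1 = 10)
140*A + 44 = 140*10 + 44 = 1400 + 44 = 1444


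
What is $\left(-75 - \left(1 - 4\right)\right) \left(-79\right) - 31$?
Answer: $5657$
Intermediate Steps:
$\left(-75 - \left(1 - 4\right)\right) \left(-79\right) - 31 = \left(-75 - -3\right) \left(-79\right) - 31 = \left(-75 + 3\right) \left(-79\right) - 31 = \left(-72\right) \left(-79\right) - 31 = 5688 - 31 = 5657$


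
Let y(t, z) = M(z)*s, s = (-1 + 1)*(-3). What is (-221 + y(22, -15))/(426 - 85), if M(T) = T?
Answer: -221/341 ≈ -0.64809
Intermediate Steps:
s = 0 (s = 0*(-3) = 0)
y(t, z) = 0 (y(t, z) = z*0 = 0)
(-221 + y(22, -15))/(426 - 85) = (-221 + 0)/(426 - 85) = -221/341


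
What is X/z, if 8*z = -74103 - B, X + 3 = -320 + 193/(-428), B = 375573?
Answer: 138437/24057666 ≈ 0.0057544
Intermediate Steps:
X = -138437/428 (X = -3 + (-320 + 193/(-428)) = -3 + (-320 + 193*(-1/428)) = -3 + (-320 - 193/428) = -3 - 137153/428 = -138437/428 ≈ -323.45)
z = -112419/2 (z = (-74103 - 1*375573)/8 = (-74103 - 375573)/8 = (⅛)*(-449676) = -112419/2 ≈ -56210.)
X/z = -138437/(428*(-112419/2)) = -138437/428*(-2/112419) = 138437/24057666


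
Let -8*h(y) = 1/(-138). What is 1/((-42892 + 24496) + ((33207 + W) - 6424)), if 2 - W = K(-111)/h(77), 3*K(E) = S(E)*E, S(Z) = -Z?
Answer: 1/4542517 ≈ 2.2014e-7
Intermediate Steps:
h(y) = 1/1104 (h(y) = -⅛/(-138) = -⅛*(-1/138) = 1/1104)
K(E) = -E²/3 (K(E) = ((-E)*E)/3 = (-E²)/3 = -E²/3)
W = 4534130 (W = 2 - (-⅓*(-111)²)/1/1104 = 2 - (-⅓*12321)*1104 = 2 - (-4107)*1104 = 2 - 1*(-4534128) = 2 + 4534128 = 4534130)
1/((-42892 + 24496) + ((33207 + W) - 6424)) = 1/((-42892 + 24496) + ((33207 + 4534130) - 6424)) = 1/(-18396 + (4567337 - 6424)) = 1/(-18396 + 4560913) = 1/4542517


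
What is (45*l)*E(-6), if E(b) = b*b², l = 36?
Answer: -349920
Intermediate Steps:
E(b) = b³
(45*l)*E(-6) = (45*36)*(-6)³ = 1620*(-216) = -349920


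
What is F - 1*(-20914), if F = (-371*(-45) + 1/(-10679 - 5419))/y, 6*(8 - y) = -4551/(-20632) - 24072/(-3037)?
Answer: 156962260452760598/6699921976503 ≈ 23427.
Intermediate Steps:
y = 832391847/125318768 (y = 8 - (-4551/(-20632) - 24072/(-3037))/6 = 8 - (-4551*(-1/20632) - 24072*(-1/3037))/6 = 8 - (4551/20632 + 24072/3037)/6 = 8 - ⅙*510474891/62659384 = 8 - 170158297/125318768 = 832391847/125318768 ≈ 6.6422)
F = 16840092236176856/6699921976503 (F = (-371*(-45) + 1/(-10679 - 5419))/(832391847/125318768) = (16695 + 1/(-16098))*(125318768/832391847) = (16695 - 1/16098)*(125318768/832391847) = (268756109/16098)*(125318768/832391847) = 16840092236176856/6699921976503 ≈ 2513.5)
F - 1*(-20914) = 16840092236176856/6699921976503 - 1*(-20914) = 16840092236176856/6699921976503 + 20914 = 156962260452760598/6699921976503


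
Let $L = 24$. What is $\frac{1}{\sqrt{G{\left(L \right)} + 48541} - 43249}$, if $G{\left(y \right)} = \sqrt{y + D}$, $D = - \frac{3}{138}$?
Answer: $- \frac{1}{43249 - \sqrt{48541 + \frac{\sqrt{50738}}{46}}} \approx -2.324 \cdot 10^{-5}$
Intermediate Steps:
$D = - \frac{1}{46}$ ($D = \left(-3\right) \frac{1}{138} = - \frac{1}{46} \approx -0.021739$)
$G{\left(y \right)} = \sqrt{- \frac{1}{46} + y}$ ($G{\left(y \right)} = \sqrt{y - \frac{1}{46}} = \sqrt{- \frac{1}{46} + y}$)
$\frac{1}{\sqrt{G{\left(L \right)} + 48541} - 43249} = \frac{1}{\sqrt{\frac{\sqrt{-46 + 2116 \cdot 24}}{46} + 48541} - 43249} = \frac{1}{\sqrt{\frac{\sqrt{-46 + 50784}}{46} + 48541} - 43249} = \frac{1}{\sqrt{\frac{\sqrt{50738}}{46} + 48541} - 43249} = \frac{1}{\sqrt{48541 + \frac{\sqrt{50738}}{46}} - 43249} = \frac{1}{-43249 + \sqrt{48541 + \frac{\sqrt{50738}}{46}}}$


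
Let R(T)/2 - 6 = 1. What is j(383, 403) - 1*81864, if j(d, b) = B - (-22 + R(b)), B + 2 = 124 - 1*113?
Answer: -81847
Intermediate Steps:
B = 9 (B = -2 + (124 - 1*113) = -2 + (124 - 113) = -2 + 11 = 9)
R(T) = 14 (R(T) = 12 + 2*1 = 12 + 2 = 14)
j(d, b) = 17 (j(d, b) = 9 - (-22 + 14) = 9 - 1*(-8) = 9 + 8 = 17)
j(383, 403) - 1*81864 = 17 - 1*81864 = 17 - 81864 = -81847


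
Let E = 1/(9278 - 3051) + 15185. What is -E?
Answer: -94556996/6227 ≈ -15185.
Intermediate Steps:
E = 94556996/6227 (E = 1/6227 + 15185 = 94556996/6227 ≈ 15185.)
-E = -1*94556996/6227 = -94556996/6227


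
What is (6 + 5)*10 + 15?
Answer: 125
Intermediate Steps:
(6 + 5)*10 + 15 = 11*10 + 15 = 110 + 15 = 125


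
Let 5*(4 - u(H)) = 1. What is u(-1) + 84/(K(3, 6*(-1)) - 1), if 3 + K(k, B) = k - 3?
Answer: -86/5 ≈ -17.200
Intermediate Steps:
u(H) = 19/5 (u(H) = 4 - 1/5*1 = 4 - 1/5 = 19/5)
K(k, B) = -6 + k (K(k, B) = -3 + (k - 3) = -3 + (-3 + k) = -6 + k)
u(-1) + 84/(K(3, 6*(-1)) - 1) = 19/5 + 84/((-6 + 3) - 1) = 19/5 + 84/(-3 - 1) = 19/5 + 84/(-4) = 19/5 + 84*(-1/4) = 19/5 - 21 = -86/5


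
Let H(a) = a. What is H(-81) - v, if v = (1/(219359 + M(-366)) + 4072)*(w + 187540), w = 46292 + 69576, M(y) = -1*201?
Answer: -135382384412307/109579 ≈ -1.2355e+9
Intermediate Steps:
M(y) = -201
w = 115868
v = 135382375536408/109579 (v = (1/(219359 - 201) + 4072)*(115868 + 187540) = (1/219158 + 4072)*303408 = (892411377/219158)*303408 = 135382375536408/109579 ≈ 1.2355e+9)
H(-81) - v = -81 - 1*135382375536408/109579 = -81 - 135382375536408/109579 = -135382384412307/109579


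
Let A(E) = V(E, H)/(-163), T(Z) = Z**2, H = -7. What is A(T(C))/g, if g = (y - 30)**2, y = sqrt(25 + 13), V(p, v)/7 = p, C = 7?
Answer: -160867/60558086 - 5145*sqrt(38)/30279043 ≈ -0.0037039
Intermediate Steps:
V(p, v) = 7*p
y = sqrt(38) ≈ 6.1644
g = (-30 + sqrt(38))**2 (g = (sqrt(38) - 30)**2 = (-30 + sqrt(38))**2 ≈ 568.13)
A(E) = -7*E/163 (A(E) = (7*E)/(-163) = (7*E)*(-1/163) = -7*E/163)
A(T(C))/g = (-7/163*7**2)/((30 - sqrt(38))**2) = (-7/163*49)/(30 - sqrt(38))**2 = -343/(163*(30 - sqrt(38))**2)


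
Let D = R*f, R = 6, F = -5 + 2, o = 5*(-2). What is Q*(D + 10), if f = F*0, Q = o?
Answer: -100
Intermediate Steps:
o = -10
F = -3
Q = -10
f = 0 (f = -3*0 = 0)
D = 0 (D = 6*0 = 0)
Q*(D + 10) = -10*(0 + 10) = -10*10 = -100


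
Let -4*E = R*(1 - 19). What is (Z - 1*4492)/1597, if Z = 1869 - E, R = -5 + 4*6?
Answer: -5417/3194 ≈ -1.6960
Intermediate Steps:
R = 19 (R = -5 + 24 = 19)
E = 171/2 (E = -19*(1 - 19)/4 = -19*(-18)/4 = -¼*(-342) = 171/2 ≈ 85.500)
Z = 3567/2 (Z = 1869 - 1*171/2 = 1869 - 171/2 = 3567/2 ≈ 1783.5)
(Z - 1*4492)/1597 = (3567/2 - 1*4492)/1597 = (3567/2 - 4492)*(1/1597) = -5417/2*1/1597 = -5417/3194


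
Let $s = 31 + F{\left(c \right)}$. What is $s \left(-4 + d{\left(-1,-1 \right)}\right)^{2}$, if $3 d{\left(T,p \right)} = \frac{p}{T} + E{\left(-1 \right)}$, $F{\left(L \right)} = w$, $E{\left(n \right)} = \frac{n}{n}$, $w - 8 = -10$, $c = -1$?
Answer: $\frac{2900}{9} \approx 322.22$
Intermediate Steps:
$w = -2$ ($w = 8 - 10 = -2$)
$E{\left(n \right)} = 1$
$F{\left(L \right)} = -2$
$d{\left(T,p \right)} = \frac{1}{3} + \frac{p}{3 T}$ ($d{\left(T,p \right)} = \frac{\frac{p}{T} + 1}{3} = \frac{1 + \frac{p}{T}}{3} = \frac{1}{3} + \frac{p}{3 T}$)
$s = 29$ ($s = 31 - 2 = 29$)
$s \left(-4 + d{\left(-1,-1 \right)}\right)^{2} = 29 \left(-4 + \frac{-1 - 1}{3 \left(-1\right)}\right)^{2} = 29 \left(-4 + \frac{1}{3} \left(-1\right) \left(-2\right)\right)^{2} = 29 \left(-4 + \frac{2}{3}\right)^{2} = 29 \left(- \frac{10}{3}\right)^{2} = 29 \cdot \frac{100}{9} = \frac{2900}{9}$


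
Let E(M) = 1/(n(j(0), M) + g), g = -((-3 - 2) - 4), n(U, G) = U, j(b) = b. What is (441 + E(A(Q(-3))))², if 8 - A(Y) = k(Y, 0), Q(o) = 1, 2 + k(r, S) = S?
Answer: 15760900/81 ≈ 1.9458e+5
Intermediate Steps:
k(r, S) = -2 + S
A(Y) = 10 (A(Y) = 8 - (-2 + 0) = 8 - 1*(-2) = 8 + 2 = 10)
g = 9 (g = -(-5 - 4) = -1*(-9) = 9)
E(M) = ⅑ (E(M) = 1/(0 + 9) = 1/9 = ⅑)
(441 + E(A(Q(-3))))² = (441 + ⅑)² = (3970/9)² = 15760900/81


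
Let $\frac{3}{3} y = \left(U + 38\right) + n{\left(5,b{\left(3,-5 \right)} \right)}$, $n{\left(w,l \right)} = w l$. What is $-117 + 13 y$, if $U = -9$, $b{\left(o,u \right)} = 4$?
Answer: $520$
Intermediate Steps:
$n{\left(w,l \right)} = l w$
$y = 49$ ($y = \left(-9 + 38\right) + 4 \cdot 5 = 29 + 20 = 49$)
$-117 + 13 y = -117 + 13 \cdot 49 = -117 + 637 = 520$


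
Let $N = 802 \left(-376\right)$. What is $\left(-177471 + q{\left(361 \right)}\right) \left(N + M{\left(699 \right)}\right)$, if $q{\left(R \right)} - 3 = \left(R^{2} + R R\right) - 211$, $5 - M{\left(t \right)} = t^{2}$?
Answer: $-65553048524$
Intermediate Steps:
$N = -301552$
$M{\left(t \right)} = 5 - t^{2}$
$q{\left(R \right)} = -208 + 2 R^{2}$ ($q{\left(R \right)} = 3 - \left(211 - R^{2} - R R\right) = 3 + \left(\left(R^{2} + R^{2}\right) - 211\right) = 3 + \left(2 R^{2} - 211\right) = 3 + \left(-211 + 2 R^{2}\right) = -208 + 2 R^{2}$)
$\left(-177471 + q{\left(361 \right)}\right) \left(N + M{\left(699 \right)}\right) = \left(-177471 - \left(208 - 2 \cdot 361^{2}\right)\right) \left(-301552 + \left(5 - 699^{2}\right)\right) = \left(-177471 + \left(-208 + 2 \cdot 130321\right)\right) \left(-301552 + \left(5 - 488601\right)\right) = \left(-177471 + \left(-208 + 260642\right)\right) \left(-301552 + \left(5 - 488601\right)\right) = \left(-177471 + 260434\right) \left(-301552 - 488596\right) = 82963 \left(-790148\right) = -65553048524$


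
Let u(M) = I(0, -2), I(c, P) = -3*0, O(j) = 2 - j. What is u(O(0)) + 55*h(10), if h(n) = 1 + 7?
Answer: 440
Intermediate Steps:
h(n) = 8
I(c, P) = 0
u(M) = 0
u(O(0)) + 55*h(10) = 0 + 55*8 = 0 + 440 = 440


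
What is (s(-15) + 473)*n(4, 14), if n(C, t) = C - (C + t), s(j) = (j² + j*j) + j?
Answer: -12712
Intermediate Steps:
s(j) = j + 2*j² (s(j) = (j² + j²) + j = 2*j² + j = j + 2*j²)
n(C, t) = -t (n(C, t) = C + (-C - t) = -t)
(s(-15) + 473)*n(4, 14) = (-15*(1 + 2*(-15)) + 473)*(-1*14) = (-15*(1 - 30) + 473)*(-14) = (-15*(-29) + 473)*(-14) = (435 + 473)*(-14) = 908*(-14) = -12712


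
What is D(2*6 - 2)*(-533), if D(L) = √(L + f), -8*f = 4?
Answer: -533*√38/2 ≈ -1642.8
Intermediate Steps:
f = -½ (f = -⅛*4 = -½ ≈ -0.50000)
D(L) = √(-½ + L) (D(L) = √(L - ½) = √(-½ + L))
D(2*6 - 2)*(-533) = (√(-2 + 4*(2*6 - 2))/2)*(-533) = (√(-2 + 4*(12 - 2))/2)*(-533) = (√(-2 + 4*10)/2)*(-533) = (√(-2 + 40)/2)*(-533) = (√38/2)*(-533) = -533*√38/2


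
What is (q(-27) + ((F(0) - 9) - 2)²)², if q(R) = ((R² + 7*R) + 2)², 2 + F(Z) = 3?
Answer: 86356050496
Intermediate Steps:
F(Z) = 1 (F(Z) = -2 + 3 = 1)
q(R) = (2 + R² + 7*R)²
(q(-27) + ((F(0) - 9) - 2)²)² = ((2 + (-27)² + 7*(-27))² + ((1 - 9) - 2)²)² = ((2 + 729 - 189)² + (-8 - 2)²)² = (542² + (-10)²)² = (293764 + 100)² = 293864² = 86356050496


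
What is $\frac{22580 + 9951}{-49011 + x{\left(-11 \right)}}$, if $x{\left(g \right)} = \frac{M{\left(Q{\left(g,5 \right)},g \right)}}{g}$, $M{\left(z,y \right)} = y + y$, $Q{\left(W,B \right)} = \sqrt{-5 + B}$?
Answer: $- \frac{32531}{49009} \approx -0.66378$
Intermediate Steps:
$M{\left(z,y \right)} = 2 y$
$x{\left(g \right)} = 2$ ($x{\left(g \right)} = \frac{2 g}{g} = 2$)
$\frac{22580 + 9951}{-49011 + x{\left(-11 \right)}} = \frac{22580 + 9951}{-49011 + 2} = \frac{32531}{-49009} = 32531 \left(- \frac{1}{49009}\right) = - \frac{32531}{49009}$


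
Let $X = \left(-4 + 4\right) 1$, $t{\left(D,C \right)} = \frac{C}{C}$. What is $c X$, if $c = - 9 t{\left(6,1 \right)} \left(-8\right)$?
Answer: $0$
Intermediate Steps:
$t{\left(D,C \right)} = 1$
$c = 72$ ($c = \left(-9\right) 1 \left(-8\right) = \left(-9\right) \left(-8\right) = 72$)
$X = 0$ ($X = 0 \cdot 1 = 0$)
$c X = 72 \cdot 0 = 0$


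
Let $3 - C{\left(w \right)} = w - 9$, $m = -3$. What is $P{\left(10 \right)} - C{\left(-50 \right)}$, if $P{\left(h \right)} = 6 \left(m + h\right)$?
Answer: $-20$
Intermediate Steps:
$C{\left(w \right)} = 12 - w$ ($C{\left(w \right)} = 3 - \left(w - 9\right) = 3 - \left(-9 + w\right) = 12 - w$)
$P{\left(h \right)} = -18 + 6 h$ ($P{\left(h \right)} = 6 \left(-3 + h\right) = -18 + 6 h$)
$P{\left(10 \right)} - C{\left(-50 \right)} = \left(-18 + 6 \cdot 10\right) - \left(12 - -50\right) = \left(-18 + 60\right) - \left(12 + 50\right) = 42 - 62 = -20$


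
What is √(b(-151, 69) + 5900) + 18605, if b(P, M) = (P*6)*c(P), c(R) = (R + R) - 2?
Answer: 18605 + 2*√70331 ≈ 19135.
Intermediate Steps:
c(R) = -2 + 2*R (c(R) = 2*R - 2 = -2 + 2*R)
b(P, M) = 6*P*(-2 + 2*P) (b(P, M) = (P*6)*(-2 + 2*P) = (6*P)*(-2 + 2*P) = 6*P*(-2 + 2*P))
√(b(-151, 69) + 5900) + 18605 = √(12*(-151)*(-1 - 151) + 5900) + 18605 = √(12*(-151)*(-152) + 5900) + 18605 = √(275424 + 5900) + 18605 = √281324 + 18605 = 2*√70331 + 18605 = 18605 + 2*√70331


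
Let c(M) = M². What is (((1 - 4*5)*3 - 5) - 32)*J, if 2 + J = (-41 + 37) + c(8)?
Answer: -5452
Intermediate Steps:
J = 58 (J = -2 + ((-41 + 37) + 8²) = -2 + (-4 + 64) = -2 + 60 = 58)
(((1 - 4*5)*3 - 5) - 32)*J = (((1 - 4*5)*3 - 5) - 32)*58 = (((1 - 20)*3 - 5) - 32)*58 = ((-19*3 - 5) - 32)*58 = ((-57 - 5) - 32)*58 = (-62 - 32)*58 = -94*58 = -5452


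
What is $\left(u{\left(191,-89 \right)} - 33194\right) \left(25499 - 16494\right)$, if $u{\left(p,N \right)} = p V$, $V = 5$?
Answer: $-290312195$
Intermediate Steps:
$u{\left(p,N \right)} = 5 p$ ($u{\left(p,N \right)} = p 5 = 5 p$)
$\left(u{\left(191,-89 \right)} - 33194\right) \left(25499 - 16494\right) = \left(5 \cdot 191 - 33194\right) \left(25499 - 16494\right) = \left(955 - 33194\right) 9005 = \left(-32239\right) 9005 = -290312195$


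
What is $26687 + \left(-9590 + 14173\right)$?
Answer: $31270$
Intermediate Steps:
$26687 + \left(-9590 + 14173\right) = 26687 + 4583 = 31270$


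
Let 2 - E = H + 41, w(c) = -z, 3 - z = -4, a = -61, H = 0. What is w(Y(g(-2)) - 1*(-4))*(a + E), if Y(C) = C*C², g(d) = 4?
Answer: 700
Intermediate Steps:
z = 7 (z = 3 - 1*(-4) = 3 + 4 = 7)
Y(C) = C³
w(c) = -7 (w(c) = -1*7 = -7)
E = -39 (E = 2 - (0 + 41) = 2 - 1*41 = 2 - 41 = -39)
w(Y(g(-2)) - 1*(-4))*(a + E) = -7*(-61 - 39) = -7*(-100) = 700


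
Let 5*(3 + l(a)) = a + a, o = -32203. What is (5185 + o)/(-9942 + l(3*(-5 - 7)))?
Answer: 15010/5533 ≈ 2.7128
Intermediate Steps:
l(a) = -3 + 2*a/5 (l(a) = -3 + (a + a)/5 = -3 + (2*a)/5 = -3 + 2*a/5)
(5185 + o)/(-9942 + l(3*(-5 - 7))) = (5185 - 32203)/(-9942 + (-3 + 2*(3*(-5 - 7))/5)) = -27018/(-9942 + (-3 + 2*(3*(-12))/5)) = -27018/(-9942 + (-3 + (⅖)*(-36))) = -27018/(-9942 + (-3 - 72/5)) = -27018/(-9942 - 87/5) = -27018/(-49797/5) = -27018*(-5/49797) = 15010/5533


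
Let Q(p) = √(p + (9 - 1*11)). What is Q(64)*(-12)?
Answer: -12*√62 ≈ -94.488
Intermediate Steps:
Q(p) = √(-2 + p) (Q(p) = √(p + (9 - 11)) = √(p - 2) = √(-2 + p))
Q(64)*(-12) = √(-2 + 64)*(-12) = √62*(-12) = -12*√62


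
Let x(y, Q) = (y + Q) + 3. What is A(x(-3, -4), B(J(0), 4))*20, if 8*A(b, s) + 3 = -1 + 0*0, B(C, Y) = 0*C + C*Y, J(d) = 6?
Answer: -10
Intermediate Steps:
x(y, Q) = 3 + Q + y (x(y, Q) = (Q + y) + 3 = 3 + Q + y)
B(C, Y) = C*Y (B(C, Y) = 0 + C*Y = C*Y)
A(b, s) = -½ (A(b, s) = -3/8 + (-1 + 0*0)/8 = -3/8 + (-1 + 0)/8 = -3/8 + (⅛)*(-1) = -3/8 - ⅛ = -½)
A(x(-3, -4), B(J(0), 4))*20 = -½*20 = -10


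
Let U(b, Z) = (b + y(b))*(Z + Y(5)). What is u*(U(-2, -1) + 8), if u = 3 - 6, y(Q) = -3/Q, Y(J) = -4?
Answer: -63/2 ≈ -31.500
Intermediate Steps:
u = -3
U(b, Z) = (-4 + Z)*(b - 3/b) (U(b, Z) = (b - 3/b)*(Z - 4) = (b - 3/b)*(-4 + Z) = (-4 + Z)*(b - 3/b))
u*(U(-2, -1) + 8) = -3*((12 - 3*(-1) + (-2)²*(-4 - 1))/(-2) + 8) = -3*(-(12 + 3 + 4*(-5))/2 + 8) = -3*(-(12 + 3 - 20)/2 + 8) = -3*(-½*(-5) + 8) = -3*(5/2 + 8) = -3*21/2 = -63/2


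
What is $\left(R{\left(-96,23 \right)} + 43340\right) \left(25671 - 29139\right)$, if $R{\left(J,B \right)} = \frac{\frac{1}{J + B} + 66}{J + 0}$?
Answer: $- \frac{87775629967}{584} \approx -1.503 \cdot 10^{8}$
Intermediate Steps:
$R{\left(J,B \right)} = \frac{66 + \frac{1}{B + J}}{J}$ ($R{\left(J,B \right)} = \frac{\frac{1}{B + J} + 66}{J} = \frac{66 + \frac{1}{B + J}}{J}$)
$\left(R{\left(-96,23 \right)} + 43340\right) \left(25671 - 29139\right) = \left(\frac{1 + 66 \cdot 23 + 66 \left(-96\right)}{\left(-96\right) \left(23 - 96\right)} + 43340\right) \left(25671 - 29139\right) = \left(- \frac{1 + 1518 - 6336}{96 \left(-73\right)} + 43340\right) \left(-3468\right) = \left(\left(- \frac{1}{96}\right) \left(- \frac{1}{73}\right) \left(-4817\right) + 43340\right) \left(-3468\right) = \left(- \frac{4817}{7008} + 43340\right) \left(-3468\right) = \frac{303721903}{7008} \left(-3468\right) = - \frac{87775629967}{584}$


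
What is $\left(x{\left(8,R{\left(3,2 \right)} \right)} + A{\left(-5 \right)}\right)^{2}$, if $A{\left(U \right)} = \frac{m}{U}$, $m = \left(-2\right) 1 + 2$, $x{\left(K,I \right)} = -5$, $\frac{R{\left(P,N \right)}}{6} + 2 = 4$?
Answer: $25$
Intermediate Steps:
$R{\left(P,N \right)} = 12$ ($R{\left(P,N \right)} = -12 + 6 \cdot 4 = -12 + 24 = 12$)
$m = 0$ ($m = -2 + 2 = 0$)
$A{\left(U \right)} = 0$ ($A{\left(U \right)} = \frac{0}{U} = 0$)
$\left(x{\left(8,R{\left(3,2 \right)} \right)} + A{\left(-5 \right)}\right)^{2} = \left(-5 + 0\right)^{2} = \left(-5\right)^{2} = 25$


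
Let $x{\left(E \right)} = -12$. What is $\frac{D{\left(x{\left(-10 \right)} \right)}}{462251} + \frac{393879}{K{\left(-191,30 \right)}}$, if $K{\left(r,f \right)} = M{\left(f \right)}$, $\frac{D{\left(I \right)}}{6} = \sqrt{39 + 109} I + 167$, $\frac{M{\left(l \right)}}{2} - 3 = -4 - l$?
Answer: $- \frac{182070899505}{28659562} - \frac{144 \sqrt{37}}{462251} \approx -6352.9$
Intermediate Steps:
$M{\left(l \right)} = -2 - 2 l$ ($M{\left(l \right)} = 6 + 2 \left(-4 - l\right) = 6 - \left(8 + 2 l\right) = -2 - 2 l$)
$D{\left(I \right)} = 1002 + 12 I \sqrt{37}$ ($D{\left(I \right)} = 6 \left(\sqrt{39 + 109} I + 167\right) = 6 \left(\sqrt{148} I + 167\right) = 6 \left(2 \sqrt{37} I + 167\right) = 6 \left(2 I \sqrt{37} + 167\right) = 6 \left(167 + 2 I \sqrt{37}\right) = 1002 + 12 I \sqrt{37}$)
$K{\left(r,f \right)} = -2 - 2 f$
$\frac{D{\left(x{\left(-10 \right)} \right)}}{462251} + \frac{393879}{K{\left(-191,30 \right)}} = \frac{1002 + 12 \left(-12\right) \sqrt{37}}{462251} + \frac{393879}{-2 - 60} = \left(1002 - 144 \sqrt{37}\right) \frac{1}{462251} + \frac{393879}{-2 - 60} = \left(\frac{1002}{462251} - \frac{144 \sqrt{37}}{462251}\right) + \frac{393879}{-62} = \left(\frac{1002}{462251} - \frac{144 \sqrt{37}}{462251}\right) + 393879 \left(- \frac{1}{62}\right) = \left(\frac{1002}{462251} - \frac{144 \sqrt{37}}{462251}\right) - \frac{393879}{62} = - \frac{182070899505}{28659562} - \frac{144 \sqrt{37}}{462251}$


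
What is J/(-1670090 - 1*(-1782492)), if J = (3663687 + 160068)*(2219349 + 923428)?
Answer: 12017209267635/112402 ≈ 1.0691e+8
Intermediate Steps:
J = 12017209267635 (J = 3823755*3142777 = 12017209267635)
J/(-1670090 - 1*(-1782492)) = 12017209267635/(-1670090 - 1*(-1782492)) = 12017209267635/(-1670090 + 1782492) = 12017209267635/112402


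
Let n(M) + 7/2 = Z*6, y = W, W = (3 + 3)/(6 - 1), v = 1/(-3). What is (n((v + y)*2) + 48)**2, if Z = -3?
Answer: 2809/4 ≈ 702.25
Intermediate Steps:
v = -1/3 ≈ -0.33333
W = 6/5 ≈ 1.2000
y = 6/5 ≈ 1.2000
n(M) = -43/2 (n(M) = -7/2 - 3*6 = -7/2 - 18 = -43/2)
(n((v + y)*2) + 48)**2 = (-43/2 + 48)**2 = (53/2)**2 = 2809/4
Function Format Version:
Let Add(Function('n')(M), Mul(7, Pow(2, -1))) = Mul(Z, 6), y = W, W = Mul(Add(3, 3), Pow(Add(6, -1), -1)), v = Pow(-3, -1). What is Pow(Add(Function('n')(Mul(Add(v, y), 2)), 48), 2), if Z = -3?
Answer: Rational(2809, 4) ≈ 702.25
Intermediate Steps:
v = Rational(-1, 3) ≈ -0.33333
W = Rational(6, 5) (W = Mul(6, Pow(5, -1)) = Mul(6, Rational(1, 5)) = Rational(6, 5) ≈ 1.2000)
y = Rational(6, 5) ≈ 1.2000
Function('n')(M) = Rational(-43, 2) (Function('n')(M) = Add(Rational(-7, 2), Mul(-3, 6)) = Add(Rational(-7, 2), -18) = Rational(-43, 2))
Pow(Add(Function('n')(Mul(Add(v, y), 2)), 48), 2) = Pow(Add(Rational(-43, 2), 48), 2) = Pow(Rational(53, 2), 2) = Rational(2809, 4)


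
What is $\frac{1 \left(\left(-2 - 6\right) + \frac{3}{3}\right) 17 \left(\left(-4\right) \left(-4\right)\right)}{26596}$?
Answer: $- \frac{476}{6649} \approx -0.07159$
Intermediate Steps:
$\frac{1 \left(\left(-2 - 6\right) + \frac{3}{3}\right) 17 \left(\left(-4\right) \left(-4\right)\right)}{26596} = 1 \left(\left(-2 - 6\right) + 3 \cdot \frac{1}{3}\right) 17 \cdot 16 \cdot \frac{1}{26596} = 1 \left(-8 + 1\right) 17 \cdot 16 \cdot \frac{1}{26596} = 1 \left(-7\right) 17 \cdot 16 \cdot \frac{1}{26596} = \left(-7\right) 17 \cdot 16 \cdot \frac{1}{26596} = \left(-119\right) 16 \cdot \frac{1}{26596} = \left(-1904\right) \frac{1}{26596} = - \frac{476}{6649}$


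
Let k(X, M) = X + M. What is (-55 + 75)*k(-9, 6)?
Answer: -60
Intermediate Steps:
k(X, M) = M + X
(-55 + 75)*k(-9, 6) = (-55 + 75)*(6 - 9) = 20*(-3) = -60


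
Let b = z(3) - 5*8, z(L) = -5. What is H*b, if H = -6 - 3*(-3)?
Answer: -135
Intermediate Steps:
H = 3 (H = -6 + 9 = 3)
b = -45 (b = -5 - 5*8 = -5 - 40 = -45)
H*b = 3*(-45) = -135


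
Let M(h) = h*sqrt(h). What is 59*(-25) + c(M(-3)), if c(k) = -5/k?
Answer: -1475 - 5*I*sqrt(3)/9 ≈ -1475.0 - 0.96225*I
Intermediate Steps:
M(h) = h**(3/2)
59*(-25) + c(M(-3)) = 59*(-25) - 5*I*sqrt(3)/9 = -1475 - 5*I*sqrt(3)/9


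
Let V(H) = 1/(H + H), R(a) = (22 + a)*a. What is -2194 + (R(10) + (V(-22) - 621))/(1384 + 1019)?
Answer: -77329751/35244 ≈ -2194.1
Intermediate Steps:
R(a) = a*(22 + a)
V(H) = 1/(2*H)
-2194 + (R(10) + (V(-22) - 621))/(1384 + 1019) = -2194 + (10*(22 + 10) + ((½)/(-22) - 621))/(1384 + 1019) = -2194 + (10*32 + ((½)*(-1/22) - 621))/2403 = -2194 + (320 + (-1/44 - 621))*(1/2403) = -2194 + (320 - 27325/44)*(1/2403) = -2194 - 13245/44*1/2403 = -2194 - 4415/35244 = -77329751/35244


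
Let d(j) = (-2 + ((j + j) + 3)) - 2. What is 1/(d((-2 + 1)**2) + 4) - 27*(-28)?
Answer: 3781/5 ≈ 756.20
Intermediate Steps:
d(j) = -1 + 2*j (d(j) = (-2 + (2*j + 3)) - 2 = (-2 + (3 + 2*j)) - 2 = (1 + 2*j) - 2 = -1 + 2*j)
1/(d((-2 + 1)**2) + 4) - 27*(-28) = 1/((-1 + 2*(-2 + 1)**2) + 4) - 27*(-28) = 1/((-1 + 2*(-1)**2) + 4) + 756 = 1/((-1 + 2*1) + 4) + 756 = 1/((-1 + 2) + 4) + 756 = 1/(1 + 4) + 756 = 1/5 + 756 = 3781/5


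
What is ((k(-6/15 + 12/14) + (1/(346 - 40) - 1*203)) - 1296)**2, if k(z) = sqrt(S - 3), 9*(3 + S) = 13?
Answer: 210398841685/93636 - 458693*I*sqrt(41)/459 ≈ 2.247e+6 - 6398.8*I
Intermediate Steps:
S = -14/9 (S = -3 + (1/9)*13 = -3 + 13/9 = -14/9 ≈ -1.5556)
k(z) = I*sqrt(41)/3 (k(z) = sqrt(-14/9 - 3) = sqrt(-41/9) = I*sqrt(41)/3)
((k(-6/15 + 12/14) + (1/(346 - 40) - 1*203)) - 1296)**2 = ((I*sqrt(41)/3 + (1/(346 - 40) - 1*203)) - 1296)**2 = ((I*sqrt(41)/3 + (1/306 - 203)) - 1296)**2 = ((I*sqrt(41)/3 - 62117/306) - 1296)**2 = ((-62117/306 + I*sqrt(41)/3) - 1296)**2 = (-458693/306 + I*sqrt(41)/3)**2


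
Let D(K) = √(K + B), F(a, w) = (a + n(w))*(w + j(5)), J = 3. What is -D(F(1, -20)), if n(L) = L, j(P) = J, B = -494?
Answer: -3*I*√19 ≈ -13.077*I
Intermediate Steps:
j(P) = 3
F(a, w) = (3 + w)*(a + w) (F(a, w) = (a + w)*(w + 3) = (a + w)*(3 + w) = (3 + w)*(a + w))
D(K) = √(-494 + K) (D(K) = √(K - 494) = √(-494 + K))
-D(F(1, -20)) = -√(-494 + ((-20)² + 3*1 + 3*(-20) + 1*(-20))) = -√(-494 + (400 + 3 - 60 - 20)) = -√(-494 + 323) = -√(-171) = -3*I*√19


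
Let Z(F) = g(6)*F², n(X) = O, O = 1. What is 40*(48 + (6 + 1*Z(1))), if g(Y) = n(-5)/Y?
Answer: 6500/3 ≈ 2166.7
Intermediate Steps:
n(X) = 1
g(Y) = 1/Y
Z(F) = F²/6
40*(48 + (6 + 1*Z(1))) = 40*(48 + (6 + 1*((⅙)*1²))) = 40*(48 + (6 + 1*((⅙)*1))) = 40*(48 + (6 + 1*(⅙))) = 40*(48 + (6 + ⅙)) = 40*(48 + 37/6) = 40*(325/6) = 6500/3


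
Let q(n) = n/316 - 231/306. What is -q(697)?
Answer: -23381/16116 ≈ -1.4508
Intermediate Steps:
q(n) = -77/102 + n/316 (q(n) = n*(1/316) - 231*1/306 = n/316 - 77/102 = -77/102 + n/316)
-q(697) = -(-77/102 + (1/316)*697) = -(-77/102 + 697/316) = -1*23381/16116 = -23381/16116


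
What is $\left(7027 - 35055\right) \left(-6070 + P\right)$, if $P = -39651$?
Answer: $1281468188$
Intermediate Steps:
$\left(7027 - 35055\right) \left(-6070 + P\right) = \left(7027 - 35055\right) \left(-6070 - 39651\right) = \left(-28028\right) \left(-45721\right) = 1281468188$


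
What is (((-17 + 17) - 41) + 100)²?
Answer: 3481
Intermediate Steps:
(((-17 + 17) - 41) + 100)² = ((0 - 41) + 100)² = (-41 + 100)² = 59² = 3481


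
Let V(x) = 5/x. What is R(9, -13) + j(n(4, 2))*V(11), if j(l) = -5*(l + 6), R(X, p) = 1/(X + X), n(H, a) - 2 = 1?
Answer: -4039/198 ≈ -20.399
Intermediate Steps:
n(H, a) = 3 (n(H, a) = 2 + 1 = 3)
R(X, p) = 1/(2*X)
j(l) = -30 - 5*l (j(l) = -5*(6 + l) = -30 - 5*l)
R(9, -13) + j(n(4, 2))*V(11) = (1/2)/9 + (-30 - 5*3)*(5/11) = (1/2)*(1/9) + (-30 - 15)*(5*(1/11)) = 1/18 - 45*5/11 = 1/18 - 225/11 = -4039/198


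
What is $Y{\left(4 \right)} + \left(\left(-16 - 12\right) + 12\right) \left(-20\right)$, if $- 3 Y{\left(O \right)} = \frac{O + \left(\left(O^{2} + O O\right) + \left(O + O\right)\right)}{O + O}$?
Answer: $\frac{1909}{6} \approx 318.17$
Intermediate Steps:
$Y{\left(O \right)} = - \frac{2 O^{2} + 3 O}{6 O}$ ($Y{\left(O \right)} = - \frac{\left(O + \left(\left(O^{2} + O O\right) + \left(O + O\right)\right)\right) \frac{1}{O + O}}{3} = - \frac{\left(O + \left(\left(O^{2} + O^{2}\right) + 2 O\right)\right) \frac{1}{2 O}}{3} = - \frac{\left(O + \left(2 O^{2} + 2 O\right)\right) \frac{1}{2 O}}{3} = - \frac{\left(O + \left(2 O + 2 O^{2}\right)\right) \frac{1}{2 O}}{3} = - \frac{\left(2 O^{2} + 3 O\right) \frac{1}{2 O}}{3} = - \frac{\frac{1}{2} \frac{1}{O} \left(2 O^{2} + 3 O\right)}{3} = - \frac{2 O^{2} + 3 O}{6 O}$)
$Y{\left(4 \right)} + \left(\left(-16 - 12\right) + 12\right) \left(-20\right) = \left(- \frac{1}{2} - \frac{4}{3}\right) + \left(\left(-16 - 12\right) + 12\right) \left(-20\right) = \left(- \frac{1}{2} - \frac{4}{3}\right) + \left(-28 + 12\right) \left(-20\right) = - \frac{11}{6} - -320 = - \frac{11}{6} + 320 = \frac{1909}{6}$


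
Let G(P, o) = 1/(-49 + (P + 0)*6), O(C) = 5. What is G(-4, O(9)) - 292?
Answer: -21317/73 ≈ -292.01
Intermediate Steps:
G(P, o) = 1/(-49 + 6*P) (G(P, o) = 1/(-49 + P*6) = 1/(-49 + 6*P))
G(-4, O(9)) - 292 = 1/(-49 + 6*(-4)) - 292 = 1/(-49 - 24) - 292 = 1/(-73) - 292 = -1/73 - 292 = -21317/73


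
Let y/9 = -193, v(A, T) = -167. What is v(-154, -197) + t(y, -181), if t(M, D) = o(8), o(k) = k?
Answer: -159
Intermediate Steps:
y = -1737 (y = 9*(-193) = -1737)
t(M, D) = 8
v(-154, -197) + t(y, -181) = -167 + 8 = -159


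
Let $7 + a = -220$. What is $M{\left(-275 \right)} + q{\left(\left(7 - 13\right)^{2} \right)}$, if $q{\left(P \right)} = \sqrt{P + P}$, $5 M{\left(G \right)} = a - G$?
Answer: $\frac{48}{5} + 6 \sqrt{2} \approx 18.085$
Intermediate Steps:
$a = -227$ ($a = -7 - 220 = -227$)
$M{\left(G \right)} = - \frac{227}{5} - \frac{G}{5}$ ($M{\left(G \right)} = \frac{-227 - G}{5} = - \frac{227}{5} - \frac{G}{5}$)
$q{\left(P \right)} = \sqrt{2} \sqrt{P}$ ($q{\left(P \right)} = \sqrt{2 P} = \sqrt{2} \sqrt{P}$)
$M{\left(-275 \right)} + q{\left(\left(7 - 13\right)^{2} \right)} = \left(- \frac{227}{5} - -55\right) + \sqrt{2} \sqrt{\left(7 - 13\right)^{2}} = \left(- \frac{227}{5} + 55\right) + \sqrt{2} \sqrt{\left(-6\right)^{2}} = \frac{48}{5} + \sqrt{2} \sqrt{36} = \frac{48}{5} + \sqrt{2} \cdot 6 = \frac{48}{5} + 6 \sqrt{2}$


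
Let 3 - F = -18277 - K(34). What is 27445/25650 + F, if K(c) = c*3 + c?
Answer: 94479569/5130 ≈ 18417.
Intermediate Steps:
K(c) = 4*c (K(c) = 3*c + c = 4*c)
F = 18416 (F = 3 - (-18277 - 4*34) = 3 - (-18277 - 1*136) = 3 - (-18277 - 136) = 3 - 1*(-18413) = 3 + 18413 = 18416)
27445/25650 + F = 27445/25650 + 18416 = 27445*(1/25650) + 18416 = 5489/5130 + 18416 = 94479569/5130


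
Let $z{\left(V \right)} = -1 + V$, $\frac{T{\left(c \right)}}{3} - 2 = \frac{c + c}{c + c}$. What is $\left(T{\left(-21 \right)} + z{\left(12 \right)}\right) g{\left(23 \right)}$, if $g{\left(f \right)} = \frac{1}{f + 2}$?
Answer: $\frac{4}{5} \approx 0.8$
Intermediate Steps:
$T{\left(c \right)} = 9$ ($T{\left(c \right)} = 6 + 3 \frac{c + c}{c + c} = 6 + 3 \frac{2 c}{2 c} = 6 + 3 \cdot 2 c \frac{1}{2 c} = 6 + 3 \cdot 1 = 6 + 3 = 9$)
$g{\left(f \right)} = \frac{1}{2 + f}$
$\left(T{\left(-21 \right)} + z{\left(12 \right)}\right) g{\left(23 \right)} = \frac{9 + \left(-1 + 12\right)}{2 + 23} = \frac{9 + 11}{25} = 20 \cdot \frac{1}{25} = \frac{4}{5}$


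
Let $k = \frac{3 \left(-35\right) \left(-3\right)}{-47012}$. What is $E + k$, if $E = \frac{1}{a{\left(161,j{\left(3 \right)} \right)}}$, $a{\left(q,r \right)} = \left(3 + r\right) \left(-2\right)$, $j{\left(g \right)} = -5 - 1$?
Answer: $\frac{3223}{20148} \approx 0.15997$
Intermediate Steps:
$j{\left(g \right)} = -6$
$a{\left(q,r \right)} = -6 - 2 r$
$k = - \frac{45}{6716}$ ($k = \left(-105\right) \left(-3\right) \left(- \frac{1}{47012}\right) = 315 \left(- \frac{1}{47012}\right) = - \frac{45}{6716} \approx -0.0067004$)
$E = \frac{1}{6}$ ($E = \frac{1}{-6 - -12} = \frac{1}{-6 + 12} = \frac{1}{6} \approx 0.16667$)
$E + k = \frac{1}{6} - \frac{45}{6716} = \frac{3223}{20148}$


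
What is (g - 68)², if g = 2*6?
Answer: 3136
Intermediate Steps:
g = 12
(g - 68)² = (12 - 68)² = (-56)² = 3136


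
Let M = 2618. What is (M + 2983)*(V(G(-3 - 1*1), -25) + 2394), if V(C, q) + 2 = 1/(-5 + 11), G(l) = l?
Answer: 26797051/2 ≈ 1.3399e+7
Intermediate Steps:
V(C, q) = -11/6 (V(C, q) = -2 + 1/(-5 + 11) = -2 + 1/6 = -2 + ⅙ = -11/6)
(M + 2983)*(V(G(-3 - 1*1), -25) + 2394) = (2618 + 2983)*(-11/6 + 2394) = 5601*(14353/6) = 26797051/2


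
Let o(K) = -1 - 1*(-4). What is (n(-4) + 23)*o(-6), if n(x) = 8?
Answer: 93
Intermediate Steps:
o(K) = 3 (o(K) = -1 + 4 = 3)
(n(-4) + 23)*o(-6) = (8 + 23)*3 = 31*3 = 93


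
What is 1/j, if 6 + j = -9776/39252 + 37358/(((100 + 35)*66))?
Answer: -14572305/29964161 ≈ -0.48632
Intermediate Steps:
j = -29964161/14572305 (j = -6 + (-9776/39252 + 37358/(((100 + 35)*66))) = -6 + (-9776*1/39252 + 37358/((135*66))) = -6 + (-2444/9813 + 37358/8910) = -6 + (-2444/9813 + 37358*(1/8910)) = -6 + (-2444/9813 + 18679/4455) = -6 + 57469669/14572305 = -29964161/14572305 ≈ -2.0562)
1/j = 1/(-29964161/14572305) = -14572305/29964161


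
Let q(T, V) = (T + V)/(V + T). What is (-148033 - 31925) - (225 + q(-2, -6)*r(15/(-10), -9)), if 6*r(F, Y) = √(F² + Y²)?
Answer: -180183 - √37/4 ≈ -1.8018e+5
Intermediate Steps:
q(T, V) = 1 (q(T, V) = (T + V)/(T + V) = 1)
r(F, Y) = √(F² + Y²)/6
(-148033 - 31925) - (225 + q(-2, -6)*r(15/(-10), -9)) = (-148033 - 31925) - (225 + 1*(√((15/(-10))² + (-9)²)/6)) = -179958 - (225 + 1*(√((15*(-⅒))² + 81)/6)) = -179958 - (225 + 1*(√((-3/2)² + 81)/6)) = -179958 - (225 + 1*(√(9/4 + 81)/6)) = -179958 - (225 + 1*(√(333/4)/6)) = -179958 - (225 + 1*((3*√37/2)/6)) = -179958 - (225 + 1*(√37/4)) = -179958 - (225 + √37/4) = -179958 + (-225 - √37/4) = -180183 - √37/4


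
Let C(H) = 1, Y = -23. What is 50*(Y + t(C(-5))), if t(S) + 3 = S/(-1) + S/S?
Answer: -1300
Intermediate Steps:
t(S) = -2 - S (t(S) = -3 + (S/(-1) + S/S) = -3 + (S*(-1) + 1) = -3 + (-S + 1) = -3 + (1 - S) = -2 - S)
50*(Y + t(C(-5))) = 50*(-23 + (-2 - 1*1)) = 50*(-23 + (-2 - 1)) = 50*(-23 - 3) = 50*(-26) = -1300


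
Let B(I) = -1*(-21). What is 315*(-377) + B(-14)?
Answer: -118734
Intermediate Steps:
B(I) = 21
315*(-377) + B(-14) = 315*(-377) + 21 = -118755 + 21 = -118734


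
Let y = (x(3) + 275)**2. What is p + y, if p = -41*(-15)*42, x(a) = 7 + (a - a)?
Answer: 105354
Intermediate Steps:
x(a) = 7 (x(a) = 7 + 0 = 7)
y = 79524 (y = (7 + 275)**2 = 282**2 = 79524)
p = 25830 (p = 615*42 = 25830)
p + y = 25830 + 79524 = 105354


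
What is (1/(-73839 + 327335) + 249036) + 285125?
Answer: 135407676857/253496 ≈ 5.3416e+5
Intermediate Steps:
(1/(-73839 + 327335) + 249036) + 285125 = (1/253496 + 249036) + 285125 = 63129629857/253496 + 285125 = 135407676857/253496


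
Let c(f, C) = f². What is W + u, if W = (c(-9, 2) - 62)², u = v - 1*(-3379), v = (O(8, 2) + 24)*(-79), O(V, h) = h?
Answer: 1686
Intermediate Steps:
v = -2054 (v = (2 + 24)*(-79) = 26*(-79) = -2054)
u = 1325 (u = -2054 - 1*(-3379) = -2054 + 3379 = 1325)
W = 361 (W = ((-9)² - 62)² = (81 - 62)² = 19² = 361)
W + u = 361 + 1325 = 1686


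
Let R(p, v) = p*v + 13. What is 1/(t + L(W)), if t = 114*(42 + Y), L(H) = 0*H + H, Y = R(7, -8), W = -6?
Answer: -1/120 ≈ -0.0083333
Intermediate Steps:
R(p, v) = 13 + p*v
Y = -43 (Y = 13 + 7*(-8) = 13 - 56 = -43)
L(H) = H (L(H) = 0 + H = H)
t = -114 (t = 114*(42 - 43) = 114*(-1) = -114)
1/(t + L(W)) = 1/(-114 - 6) = 1/(-120) = -1/120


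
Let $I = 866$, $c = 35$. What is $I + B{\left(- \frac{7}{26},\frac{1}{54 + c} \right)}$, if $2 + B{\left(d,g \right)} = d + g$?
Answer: $\frac{1998699}{2314} \approx 863.74$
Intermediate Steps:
$B{\left(d,g \right)} = -2 + d + g$ ($B{\left(d,g \right)} = -2 + \left(d + g\right) = -2 + d + g$)
$I + B{\left(- \frac{7}{26},\frac{1}{54 + c} \right)} = 866 - \left(2 + \frac{7}{26} - \frac{1}{54 + 35}\right) = 866 - \left(\frac{59}{26} - \frac{1}{89}\right) = 866 - \frac{5225}{2314} = \frac{1998699}{2314}$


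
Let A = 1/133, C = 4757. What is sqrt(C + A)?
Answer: 3*sqrt(9349634)/133 ≈ 68.971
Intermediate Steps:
A = 1/133 ≈ 0.0075188
sqrt(C + A) = sqrt(4757 + 1/133) = sqrt(632682/133) = 3*sqrt(9349634)/133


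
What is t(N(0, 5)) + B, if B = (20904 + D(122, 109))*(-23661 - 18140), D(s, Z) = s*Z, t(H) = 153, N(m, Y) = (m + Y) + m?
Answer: -1429677649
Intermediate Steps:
N(m, Y) = Y + 2*m (N(m, Y) = (Y + m) + m = Y + 2*m)
D(s, Z) = Z*s
B = -1429677802 (B = (20904 + 109*122)*(-23661 - 18140) = (20904 + 13298)*(-41801) = 34202*(-41801) = -1429677802)
t(N(0, 5)) + B = 153 - 1429677802 = -1429677649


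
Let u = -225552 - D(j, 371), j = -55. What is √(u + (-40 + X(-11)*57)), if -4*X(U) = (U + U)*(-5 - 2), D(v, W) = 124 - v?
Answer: 3*I*√101318/2 ≈ 477.46*I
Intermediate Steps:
X(U) = 7*U/2 (X(U) = -(U + U)*(-5 - 2)/4 = -2*U*(-7)/4 = -(-7)*U/2 = 7*U/2)
u = -225731 (u = -225552 - (124 - 1*(-55)) = -225552 - (124 + 55) = -225552 - 1*179 = -225552 - 179 = -225731)
√(u + (-40 + X(-11)*57)) = √(-225731 + (-40 + ((7/2)*(-11))*57)) = √(-225731 + (-40 - 77/2*57)) = √(-225731 + (-40 - 4389/2)) = √(-225731 - 4469/2) = √(-455931/2) = 3*I*√101318/2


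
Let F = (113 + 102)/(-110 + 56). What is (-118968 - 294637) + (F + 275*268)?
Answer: -18355085/54 ≈ -3.3991e+5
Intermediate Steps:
F = -215/54 (F = 215/(-54) = 215*(-1/54) = -215/54 ≈ -3.9815)
(-118968 - 294637) + (F + 275*268) = (-118968 - 294637) + (-215/54 + 275*268) = -413605 + (-215/54 + 73700) = -413605 + 3979585/54 = -18355085/54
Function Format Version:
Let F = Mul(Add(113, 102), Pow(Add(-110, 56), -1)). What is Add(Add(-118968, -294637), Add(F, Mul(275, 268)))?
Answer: Rational(-18355085, 54) ≈ -3.3991e+5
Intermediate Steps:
F = Rational(-215, 54) (F = Mul(215, Pow(-54, -1)) = Mul(215, Rational(-1, 54)) = Rational(-215, 54) ≈ -3.9815)
Add(Add(-118968, -294637), Add(F, Mul(275, 268))) = Add(Add(-118968, -294637), Add(Rational(-215, 54), Mul(275, 268))) = Add(-413605, Add(Rational(-215, 54), 73700)) = Add(-413605, Rational(3979585, 54)) = Rational(-18355085, 54)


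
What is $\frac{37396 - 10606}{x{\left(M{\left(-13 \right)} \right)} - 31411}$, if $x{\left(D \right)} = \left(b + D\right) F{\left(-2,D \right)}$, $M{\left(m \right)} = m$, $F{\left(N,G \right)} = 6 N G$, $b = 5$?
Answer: $- \frac{26790}{32659} \approx -0.82029$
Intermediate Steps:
$F{\left(N,G \right)} = 6 G N$
$x{\left(D \right)} = - 12 D \left(5 + D\right)$ ($x{\left(D \right)} = \left(5 + D\right) 6 D \left(-2\right) = \left(5 + D\right) \left(- 12 D\right) = - 12 D \left(5 + D\right)$)
$\frac{37396 - 10606}{x{\left(M{\left(-13 \right)} \right)} - 31411} = \frac{37396 - 10606}{\left(-12\right) \left(-13\right) \left(5 - 13\right) - 31411} = \frac{26790}{\left(-12\right) \left(-13\right) \left(-8\right) - 31411} = \frac{26790}{-1248 - 31411} = \frac{26790}{-32659} = 26790 \left(- \frac{1}{32659}\right) = - \frac{26790}{32659}$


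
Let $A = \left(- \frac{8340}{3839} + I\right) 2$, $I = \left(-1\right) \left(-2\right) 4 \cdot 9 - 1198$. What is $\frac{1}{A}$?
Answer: $- \frac{3839}{8662108} \approx -0.00044319$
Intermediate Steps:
$I = -1126$ ($I = 2 \cdot 4 \cdot 9 - 1198 = 8 \cdot 9 - 1198 = 72 - 1198 = -1126$)
$A = - \frac{8662108}{3839}$ ($A = \left(- \frac{8340}{3839} - 1126\right) 2 = \left(- \frac{4331054}{3839}\right) 2 = - \frac{8662108}{3839} \approx -2256.3$)
$\frac{1}{A} = \frac{1}{- \frac{8662108}{3839}} = - \frac{3839}{8662108}$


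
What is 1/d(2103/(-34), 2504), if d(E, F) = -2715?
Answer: -1/2715 ≈ -0.00036832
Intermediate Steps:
1/d(2103/(-34), 2504) = 1/(-2715) = -1/2715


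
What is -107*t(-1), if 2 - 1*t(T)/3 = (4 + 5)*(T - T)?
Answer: -642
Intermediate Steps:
t(T) = 6 (t(T) = 6 - 3*(4 + 5)*(T - T) = 6 - 27*0 = 6 - 3*0 = 6 + 0 = 6)
-107*t(-1) = -107*6 = -642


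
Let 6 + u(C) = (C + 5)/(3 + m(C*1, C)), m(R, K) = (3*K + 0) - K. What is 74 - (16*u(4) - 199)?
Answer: 3915/11 ≈ 355.91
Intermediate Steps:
m(R, K) = 2*K (m(R, K) = 3*K - K = 2*K)
u(C) = -6 + (5 + C)/(3 + 2*C) (u(C) = -6 + (C + 5)/(3 + 2*C) = -6 + (5 + C)/(3 + 2*C))
74 - (16*u(4) - 199) = 74 - (16*((-13 - 11*4)/(3 + 2*4)) - 199) = 74 - (16*((-13 - 44)/(3 + 8)) - 199) = 74 - (16*(-57/11) - 199) = 74 - (-912/11 - 199) = 74 - 1*(-3101/11) = 74 + 3101/11 = 3915/11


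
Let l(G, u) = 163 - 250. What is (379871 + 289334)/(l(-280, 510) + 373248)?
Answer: 669205/373161 ≈ 1.7933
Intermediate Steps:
l(G, u) = -87
(379871 + 289334)/(l(-280, 510) + 373248) = (379871 + 289334)/(-87 + 373248) = 669205/373161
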